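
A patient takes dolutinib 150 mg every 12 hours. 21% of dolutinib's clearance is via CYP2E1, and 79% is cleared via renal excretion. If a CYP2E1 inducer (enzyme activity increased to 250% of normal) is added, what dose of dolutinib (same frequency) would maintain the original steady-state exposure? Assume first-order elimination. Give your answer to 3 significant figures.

The CYP2E1 pathway (21% of clearance) is boosted to 2.5× activity: 0.21 × 2.5 = 0.525.
Non-CYP routes (79%) are unchanged.
New clearance relative to baseline: 0.525 + 0.79 = 1.315.
To maintain the same steady-state level, dose must scale with clearance: new dose = 150 × 1.315 = 197 mg.

197 mg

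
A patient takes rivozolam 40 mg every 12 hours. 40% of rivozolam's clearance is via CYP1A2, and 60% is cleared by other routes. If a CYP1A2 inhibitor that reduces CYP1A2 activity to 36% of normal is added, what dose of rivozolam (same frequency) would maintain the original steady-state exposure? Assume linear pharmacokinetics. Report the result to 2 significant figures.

30 mg

CYP1A2: 0.4 × 0.36 = 0.144
Other: 0.6 (unchanged)
New clearance relative to baseline: 0.144 + 0.6 = 0.744.
Css,avg = (dose rate)/CL, so holding Css fixed requires dose ∝ CL: 40 × 0.744 = 30 mg.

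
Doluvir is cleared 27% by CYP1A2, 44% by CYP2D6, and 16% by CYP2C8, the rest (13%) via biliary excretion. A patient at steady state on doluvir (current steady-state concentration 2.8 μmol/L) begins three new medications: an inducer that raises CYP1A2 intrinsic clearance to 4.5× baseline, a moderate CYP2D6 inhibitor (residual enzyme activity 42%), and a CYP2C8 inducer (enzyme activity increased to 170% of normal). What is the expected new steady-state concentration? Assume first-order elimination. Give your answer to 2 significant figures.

The CYP1A2 pathway (27% of clearance) is boosted to 4.5× activity: 0.27 × 4.5 = 1.215.
The CYP2D6 pathway (44% of clearance) is reduced to 0.42× activity: 0.44 × 0.42 = 0.1848.
The CYP2C8 pathway (16% of clearance) is boosted to 1.7× activity: 0.16 × 1.7 = 0.272.
The remaining 13% of clearance is unaffected.
CL_new/CL_old = 1.215 + 0.1848 + 0.272 + 0.13 = 1.8018.
New steady-state concentration = 2.8 / 1.8018 = 1.6 μmol/L (concentration scales inversely with clearance).

1.6 μmol/L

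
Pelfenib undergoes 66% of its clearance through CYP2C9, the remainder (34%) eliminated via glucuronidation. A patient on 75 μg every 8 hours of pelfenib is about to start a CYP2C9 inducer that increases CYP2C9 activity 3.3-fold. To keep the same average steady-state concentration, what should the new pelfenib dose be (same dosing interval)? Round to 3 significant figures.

The CYP2C9 pathway (66% of clearance) rises to 3.3× activity: 0.66 × 3.3 = 2.178.
Non-CYP routes (34%) are unchanged.
Relative clearance = 2.178 + 0.34 = 2.518.
Css,avg = (dose rate)/CL, so holding Css fixed requires dose ∝ CL: 75 × 2.518 = 189 μg.

189 μg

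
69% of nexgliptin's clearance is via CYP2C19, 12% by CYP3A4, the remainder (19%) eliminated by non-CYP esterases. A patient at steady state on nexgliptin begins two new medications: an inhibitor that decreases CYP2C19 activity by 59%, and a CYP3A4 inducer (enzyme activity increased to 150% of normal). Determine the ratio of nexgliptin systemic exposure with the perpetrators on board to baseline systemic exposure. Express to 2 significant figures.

1.5

The CYP2C19 pathway (69% of clearance) is reduced to 0.41× activity: 0.69 × 0.41 = 0.2829.
The CYP3A4 pathway (12% of clearance) increases to 1.5× activity: 0.12 × 1.5 = 0.18.
Non-CYP routes (19%) are unchanged.
New clearance relative to baseline: 0.2829 + 0.18 + 0.19 = 0.6529.
Because systemic exposure varies inversely with clearance, the combined effect is 1 / 0.6529 = 1.5.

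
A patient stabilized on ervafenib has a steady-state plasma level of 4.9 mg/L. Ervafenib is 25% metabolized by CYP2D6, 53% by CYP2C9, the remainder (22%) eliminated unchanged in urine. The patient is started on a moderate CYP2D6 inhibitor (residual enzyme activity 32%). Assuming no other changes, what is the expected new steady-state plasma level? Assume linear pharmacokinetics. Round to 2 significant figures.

5.9 mg/L

The CYP2D6 pathway (25% of clearance) is reduced to 0.32× activity: 0.25 × 0.32 = 0.08.
CYP2C9 (53%) and the residual 22% are unaffected.
CL_new/CL_old = 0.08 + 0.53 + 0.22 = 0.83.
Steady-state plasma level ∝ 1/CL, so new value = 4.9 / 0.83 = 5.9 mg/L.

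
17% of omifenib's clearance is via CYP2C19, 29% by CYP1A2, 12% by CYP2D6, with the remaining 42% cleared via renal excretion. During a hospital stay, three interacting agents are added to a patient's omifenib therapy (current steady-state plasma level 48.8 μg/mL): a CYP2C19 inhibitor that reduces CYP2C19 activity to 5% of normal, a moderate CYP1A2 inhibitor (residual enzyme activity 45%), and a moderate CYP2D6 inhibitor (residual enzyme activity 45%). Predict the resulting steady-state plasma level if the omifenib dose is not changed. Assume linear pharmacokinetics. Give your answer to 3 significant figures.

CYP2C19: 0.17 × 0.05 = 0.0085
CYP1A2: 0.29 × 0.45 = 0.1305
CYP2D6: 0.12 × 0.45 = 0.054
Other: 0.42 (unchanged)
New clearance relative to baseline: 0.0085 + 0.1305 + 0.054 + 0.42 = 0.613.
Steady-state plasma level ∝ 1/CL: new value = 48.8 / 0.613 = 79.6 μg/mL.

79.6 μg/mL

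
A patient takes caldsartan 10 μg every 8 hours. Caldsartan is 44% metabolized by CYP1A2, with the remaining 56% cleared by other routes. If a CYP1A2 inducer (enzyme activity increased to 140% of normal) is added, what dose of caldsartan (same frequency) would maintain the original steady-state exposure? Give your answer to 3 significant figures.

CYP1A2: 0.44 × 1.4 = 0.616
Other: 0.56 (unchanged)
Relative clearance = 0.616 + 0.56 = 1.176.
Exposure is unchanged when dose changes in proportion to clearance. New dose = 10 μg × 1.176 = 11.8 μg.

11.8 μg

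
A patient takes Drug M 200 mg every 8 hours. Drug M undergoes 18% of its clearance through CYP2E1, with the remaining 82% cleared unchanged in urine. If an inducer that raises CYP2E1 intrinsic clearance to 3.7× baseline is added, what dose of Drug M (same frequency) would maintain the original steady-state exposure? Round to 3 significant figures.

297 mg

The CYP2E1 pathway (18% of clearance) is boosted to 3.7× activity: 0.18 × 3.7 = 0.666.
Non-CYP routes (82%) are unchanged.
New clearance relative to baseline: 0.666 + 0.82 = 1.486.
Exposure is unchanged when dose changes in proportion to clearance. New dose = 200 mg × 1.486 = 297 mg.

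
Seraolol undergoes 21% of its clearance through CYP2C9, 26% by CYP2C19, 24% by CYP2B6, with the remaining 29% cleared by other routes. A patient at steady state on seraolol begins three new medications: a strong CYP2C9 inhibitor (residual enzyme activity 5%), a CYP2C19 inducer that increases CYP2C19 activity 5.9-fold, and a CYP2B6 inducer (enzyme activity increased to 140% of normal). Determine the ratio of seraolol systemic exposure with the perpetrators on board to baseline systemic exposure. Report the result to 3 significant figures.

The CYP2C9 pathway (21% of clearance) is reduced to 0.05× activity: 0.21 × 0.05 = 0.0105.
The CYP2C19 pathway (26% of clearance) is boosted to 5.9× activity: 0.26 × 5.9 = 1.534.
The CYP2B6 pathway (24% of clearance) is boosted to 1.4× activity: 0.24 × 1.4 = 0.336.
Non-CYP routes (29%) are unchanged.
CL_new/CL_old = 0.0105 + 1.534 + 0.336 + 0.29 = 2.1705.
Because systemic exposure varies inversely with clearance, the combined effect is 1 / 2.1705 = 0.461.

0.461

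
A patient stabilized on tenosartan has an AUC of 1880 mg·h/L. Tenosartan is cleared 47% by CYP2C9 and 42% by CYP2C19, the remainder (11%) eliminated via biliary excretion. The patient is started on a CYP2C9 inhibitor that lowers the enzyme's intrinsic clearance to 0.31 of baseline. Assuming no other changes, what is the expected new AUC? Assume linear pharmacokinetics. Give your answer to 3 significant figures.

2.78 × 10³ mg·h/L

The CYP2C9 pathway (47% of clearance) is reduced to 0.31× activity: 0.47 × 0.31 = 0.1457.
CYP2C19 (42%) and the residual 11% are unaffected.
Relative clearance = 0.1457 + 0.42 + 0.11 = 0.6757.
With dosing unchanged, AUC scales as 1/CL: 1880 / 0.6757 = 2.78 × 10³ mg·h/L.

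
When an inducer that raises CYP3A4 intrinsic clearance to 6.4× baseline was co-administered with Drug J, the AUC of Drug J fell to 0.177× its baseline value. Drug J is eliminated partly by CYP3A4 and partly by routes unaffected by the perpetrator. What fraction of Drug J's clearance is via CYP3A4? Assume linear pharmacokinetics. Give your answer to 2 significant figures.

0.86

Write x for the fraction cleared via CYP3A4. The observed AUC change means clearance rose to 1/0.177 = 5.65 of baseline.
Setting x·6.4 + (1 − x) = 5.65 and solving: x = (5.65 − 1)/(6.4 − 1) = 0.86.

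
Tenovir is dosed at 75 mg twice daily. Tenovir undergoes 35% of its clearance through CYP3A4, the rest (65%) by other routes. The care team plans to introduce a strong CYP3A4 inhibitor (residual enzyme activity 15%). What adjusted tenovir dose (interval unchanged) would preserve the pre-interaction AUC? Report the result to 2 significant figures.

53 mg

CYP3A4: 0.35 × 0.15 = 0.0525
Other: 0.65 (unchanged)
New clearance relative to baseline: 0.0525 + 0.65 = 0.7025.
Exposure is unchanged when dose changes in proportion to clearance. New dose = 75 mg × 0.7025 = 53 mg.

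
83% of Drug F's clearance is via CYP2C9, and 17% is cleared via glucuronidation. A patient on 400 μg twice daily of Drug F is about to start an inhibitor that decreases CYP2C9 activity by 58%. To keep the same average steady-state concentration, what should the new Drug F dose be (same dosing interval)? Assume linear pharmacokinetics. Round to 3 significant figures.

The CYP2C9 pathway (83% of clearance) is reduced to 0.42× activity: 0.83 × 0.42 = 0.3486.
Non-CYP routes (17%) are unchanged.
Relative clearance = 0.3486 + 0.17 = 0.5186.
Css,avg = (dose rate)/CL, so holding Css fixed requires dose ∝ CL: 400 × 0.5186 = 207 μg.

207 μg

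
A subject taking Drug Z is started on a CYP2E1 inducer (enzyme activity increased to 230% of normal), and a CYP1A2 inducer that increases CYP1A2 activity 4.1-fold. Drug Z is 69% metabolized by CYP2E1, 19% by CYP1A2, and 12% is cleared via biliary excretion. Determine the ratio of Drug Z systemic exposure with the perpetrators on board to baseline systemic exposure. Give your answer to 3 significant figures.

The CYP2E1 pathway (69% of clearance) rises to 2.3× activity: 0.69 × 2.3 = 1.587.
The CYP1A2 pathway (19% of clearance) rises to 4.1× activity: 0.19 × 4.1 = 0.779.
The remaining 12% of clearance is unaffected.
CL_new/CL_old = 1.587 + 0.779 + 0.12 = 2.486.
Because systemic exposure varies inversely with clearance, the combined effect is 1 / 2.486 = 0.402.

0.402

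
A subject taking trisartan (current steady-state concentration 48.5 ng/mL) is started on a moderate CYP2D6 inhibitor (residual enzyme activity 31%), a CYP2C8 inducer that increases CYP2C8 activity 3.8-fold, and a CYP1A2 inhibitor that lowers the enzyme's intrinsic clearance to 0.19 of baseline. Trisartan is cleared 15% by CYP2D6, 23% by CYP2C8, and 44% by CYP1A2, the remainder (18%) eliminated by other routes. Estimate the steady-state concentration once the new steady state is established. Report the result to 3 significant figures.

41.0 ng/mL

The CYP2D6 pathway (15% of clearance) drops to 0.31× activity: 0.15 × 0.31 = 0.0465.
The CYP2C8 pathway (23% of clearance) rises to 3.8× activity: 0.23 × 3.8 = 0.874.
The CYP1A2 pathway (44% of clearance) falls to 0.19× activity: 0.44 × 0.19 = 0.0836.
The remaining 18% of clearance is unaffected.
Relative clearance = 0.0465 + 0.874 + 0.0836 + 0.18 = 1.1841.
New steady-state concentration = 48.5 / 1.1841 = 41.0 ng/mL (concentration scales inversely with clearance).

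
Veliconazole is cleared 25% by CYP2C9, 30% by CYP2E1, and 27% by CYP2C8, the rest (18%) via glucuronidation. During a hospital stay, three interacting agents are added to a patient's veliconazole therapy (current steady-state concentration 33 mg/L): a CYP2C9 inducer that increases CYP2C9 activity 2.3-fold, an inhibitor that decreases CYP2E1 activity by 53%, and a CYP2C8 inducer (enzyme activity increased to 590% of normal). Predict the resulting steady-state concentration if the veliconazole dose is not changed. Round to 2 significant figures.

13 mg/L

The CYP2C9 pathway (25% of clearance) is boosted to 2.3× activity: 0.25 × 2.3 = 0.575.
The CYP2E1 pathway (30% of clearance) drops to 0.47× activity: 0.3 × 0.47 = 0.141.
The CYP2C8 pathway (27% of clearance) increases to 5.9× activity: 0.27 × 5.9 = 1.593.
The remaining 18% of clearance is unaffected.
New clearance relative to baseline: 0.575 + 0.141 + 1.593 + 0.18 = 2.489.
New steady-state concentration = 33 / 2.489 = 13 mg/L (concentration scales inversely with clearance).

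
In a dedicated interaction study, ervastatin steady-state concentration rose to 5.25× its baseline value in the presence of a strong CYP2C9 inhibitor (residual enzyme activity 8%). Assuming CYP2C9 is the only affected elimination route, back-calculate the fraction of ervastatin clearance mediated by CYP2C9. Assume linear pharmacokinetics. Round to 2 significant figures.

0.88

CL'/CL = 1 / 5.25 = 0.1905
0.08·fm + (1 − fm) = 0.1905
fm = (0.1905 − 1) / (0.08 − 1) = 0.88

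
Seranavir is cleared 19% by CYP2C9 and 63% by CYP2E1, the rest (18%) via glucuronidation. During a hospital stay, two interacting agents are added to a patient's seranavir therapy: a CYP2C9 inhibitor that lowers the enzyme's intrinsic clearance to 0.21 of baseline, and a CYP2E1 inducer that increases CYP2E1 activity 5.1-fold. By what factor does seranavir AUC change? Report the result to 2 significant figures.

The CYP2C9 pathway (19% of clearance) falls to 0.21× activity: 0.19 × 0.21 = 0.0399.
The CYP2E1 pathway (63% of clearance) increases to 5.1× activity: 0.63 × 5.1 = 3.213.
Non-CYP routes (18%) are unchanged.
New clearance relative to baseline: 0.0399 + 3.213 + 0.18 = 3.4329.
Because AUC varies inversely with clearance, the combined effect is 1 / 3.4329 = 0.29.

0.29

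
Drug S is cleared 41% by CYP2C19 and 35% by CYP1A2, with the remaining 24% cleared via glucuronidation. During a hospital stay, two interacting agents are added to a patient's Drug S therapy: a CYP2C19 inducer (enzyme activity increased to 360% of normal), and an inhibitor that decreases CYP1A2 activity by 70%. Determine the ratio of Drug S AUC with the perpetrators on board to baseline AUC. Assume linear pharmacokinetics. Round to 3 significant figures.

The CYP2C19 pathway (41% of clearance) is boosted to 3.6× activity: 0.41 × 3.6 = 1.476.
The CYP1A2 pathway (35% of clearance) is reduced to 0.3× activity: 0.35 × 0.3 = 0.105.
Non-CYP routes (24%) are unchanged.
CL_new/CL_old = 1.476 + 0.105 + 0.24 = 1.821.
Because AUC varies inversely with clearance, the combined effect is 1 / 1.821 = 0.549.

0.549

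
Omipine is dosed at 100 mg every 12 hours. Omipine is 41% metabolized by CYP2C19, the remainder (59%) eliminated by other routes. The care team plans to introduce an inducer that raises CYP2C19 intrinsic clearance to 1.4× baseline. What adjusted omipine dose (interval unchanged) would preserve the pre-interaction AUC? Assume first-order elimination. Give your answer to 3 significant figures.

CYP2C19: 0.41 × 1.4 = 0.574
Other: 0.59 (unchanged)
New clearance relative to baseline: 0.574 + 0.59 = 1.164.
Css,avg = (dose rate)/CL, so holding Css fixed requires dose ∝ CL: 100 × 1.164 = 116 mg.

116 mg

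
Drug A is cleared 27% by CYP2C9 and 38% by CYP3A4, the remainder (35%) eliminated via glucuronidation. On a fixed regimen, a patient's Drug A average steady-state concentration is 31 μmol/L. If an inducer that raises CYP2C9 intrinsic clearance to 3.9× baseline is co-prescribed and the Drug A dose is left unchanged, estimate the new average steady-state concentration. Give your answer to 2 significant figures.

17 μmol/L

CYP2C9: 0.27 × 3.9 = 1.053
CYP3A4: 0.38 (unchanged)
Other: 0.35 (unchanged)
Relative clearance = 1.053 + 0.38 + 0.35 = 1.783.
With dosing unchanged, average steady-state concentration scales as 1/CL: 31 / 1.783 = 17 μmol/L.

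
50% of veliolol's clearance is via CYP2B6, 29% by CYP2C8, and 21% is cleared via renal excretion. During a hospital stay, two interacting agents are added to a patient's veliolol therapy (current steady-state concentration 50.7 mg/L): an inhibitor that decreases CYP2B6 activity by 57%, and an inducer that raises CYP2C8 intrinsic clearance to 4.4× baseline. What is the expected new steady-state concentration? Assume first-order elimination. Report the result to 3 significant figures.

29.8 mg/L

The CYP2B6 pathway (50% of clearance) drops to 0.43× activity: 0.5 × 0.43 = 0.215.
The CYP2C8 pathway (29% of clearance) increases to 4.4× activity: 0.29 × 4.4 = 1.276.
The remaining 21% of clearance is unaffected.
New clearance relative to baseline: 0.215 + 1.276 + 0.21 = 1.701.
New steady-state concentration = 50.7 / 1.701 = 29.8 mg/L (concentration scales inversely with clearance).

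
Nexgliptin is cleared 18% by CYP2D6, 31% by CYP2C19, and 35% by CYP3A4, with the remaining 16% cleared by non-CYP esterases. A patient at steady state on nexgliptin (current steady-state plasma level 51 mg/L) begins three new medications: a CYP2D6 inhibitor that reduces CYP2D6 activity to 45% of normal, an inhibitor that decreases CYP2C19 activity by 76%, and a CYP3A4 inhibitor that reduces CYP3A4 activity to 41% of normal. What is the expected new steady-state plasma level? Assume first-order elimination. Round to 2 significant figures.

1.1 × 10² mg/L

The CYP2D6 pathway (18% of clearance) drops to 0.45× activity: 0.18 × 0.45 = 0.081.
The CYP2C19 pathway (31% of clearance) drops to 0.24× activity: 0.31 × 0.24 = 0.0744.
The CYP3A4 pathway (35% of clearance) is reduced to 0.41× activity: 0.35 × 0.41 = 0.1435.
The remaining 16% of clearance is unaffected.
Relative clearance = 0.081 + 0.0744 + 0.1435 + 0.16 = 0.4589.
Dividing the baseline by the relative clearance: 51 / 0.4589 = 1.1 × 10² mg/L.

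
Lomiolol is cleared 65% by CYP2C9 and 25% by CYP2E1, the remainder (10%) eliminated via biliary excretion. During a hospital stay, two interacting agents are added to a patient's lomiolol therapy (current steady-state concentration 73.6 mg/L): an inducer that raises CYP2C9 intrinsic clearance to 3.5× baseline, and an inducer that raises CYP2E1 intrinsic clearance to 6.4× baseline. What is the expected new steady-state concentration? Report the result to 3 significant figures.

18.5 mg/L

The CYP2C9 pathway (65% of clearance) is boosted to 3.5× activity: 0.65 × 3.5 = 2.275.
The CYP2E1 pathway (25% of clearance) increases to 6.4× activity: 0.25 × 6.4 = 1.6.
Non-CYP routes (10%) are unchanged.
New clearance relative to baseline: 2.275 + 1.6 + 0.1 = 3.975.
New steady-state concentration = 73.6 / 3.975 = 18.5 mg/L (concentration scales inversely with clearance).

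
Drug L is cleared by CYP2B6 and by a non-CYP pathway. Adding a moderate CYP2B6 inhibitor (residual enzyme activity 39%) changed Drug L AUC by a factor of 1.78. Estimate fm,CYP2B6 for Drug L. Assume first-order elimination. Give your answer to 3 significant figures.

Write x for the fraction cleared via CYP2B6. The observed AUC change means clearance fell to 1/1.78 = 0.5618 of baseline.
Only the CYP2B6 route changed, so 0.5618 = x·0.39 + (1 − x), giving x = 0.718.

0.718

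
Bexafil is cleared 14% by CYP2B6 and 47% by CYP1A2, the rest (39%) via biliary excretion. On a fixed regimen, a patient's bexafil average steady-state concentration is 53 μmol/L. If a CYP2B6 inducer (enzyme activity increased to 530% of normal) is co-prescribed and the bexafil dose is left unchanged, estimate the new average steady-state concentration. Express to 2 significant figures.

33 μmol/L

CYP2B6: 0.14 × 5.3 = 0.742
CYP1A2: 0.47 (unchanged)
Other: 0.39 (unchanged)
New clearance relative to baseline: 0.742 + 0.47 + 0.39 = 1.602.
Average steady-state concentration ∝ 1/CL, so new value = 53 / 1.602 = 33 μmol/L.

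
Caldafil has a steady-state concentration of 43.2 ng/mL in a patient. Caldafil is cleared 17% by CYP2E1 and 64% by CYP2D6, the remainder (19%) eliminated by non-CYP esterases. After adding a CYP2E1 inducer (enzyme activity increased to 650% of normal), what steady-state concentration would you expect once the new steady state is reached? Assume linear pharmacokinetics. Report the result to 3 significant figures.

22.3 ng/mL

The CYP2E1 pathway (17% of clearance) rises to 6.5× activity: 0.17 × 6.5 = 1.105.
CYP2D6 (64%) and the residual 19% are unaffected.
New clearance relative to baseline: 1.105 + 0.64 + 0.19 = 1.935.
Steady-state concentration ∝ 1/CL, so new value = 43.2 / 1.935 = 22.3 ng/mL.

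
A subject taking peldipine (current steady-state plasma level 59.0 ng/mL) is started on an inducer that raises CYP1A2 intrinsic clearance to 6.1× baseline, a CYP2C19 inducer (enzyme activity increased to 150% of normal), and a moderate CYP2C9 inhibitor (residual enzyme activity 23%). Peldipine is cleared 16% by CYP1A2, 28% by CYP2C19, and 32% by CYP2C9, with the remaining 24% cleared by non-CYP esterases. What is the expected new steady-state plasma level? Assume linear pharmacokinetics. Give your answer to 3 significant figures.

34.5 ng/mL

The CYP1A2 pathway (16% of clearance) increases to 6.1× activity: 0.16 × 6.1 = 0.976.
The CYP2C19 pathway (28% of clearance) is boosted to 1.5× activity: 0.28 × 1.5 = 0.42.
The CYP2C9 pathway (32% of clearance) drops to 0.23× activity: 0.32 × 0.23 = 0.0736.
Non-CYP routes (24%) are unchanged.
New clearance relative to baseline: 0.976 + 0.42 + 0.0736 + 0.24 = 1.7096.
New steady-state plasma level = 59.0 / 1.7096 = 34.5 ng/mL (concentration scales inversely with clearance).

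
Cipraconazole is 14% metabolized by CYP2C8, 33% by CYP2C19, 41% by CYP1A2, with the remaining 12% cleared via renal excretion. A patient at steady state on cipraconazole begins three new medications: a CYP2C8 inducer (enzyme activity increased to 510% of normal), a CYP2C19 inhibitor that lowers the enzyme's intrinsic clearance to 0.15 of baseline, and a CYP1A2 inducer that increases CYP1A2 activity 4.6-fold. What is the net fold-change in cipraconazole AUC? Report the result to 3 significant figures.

0.361

The CYP2C8 pathway (14% of clearance) increases to 5.1× activity: 0.14 × 5.1 = 0.714.
The CYP2C19 pathway (33% of clearance) drops to 0.15× activity: 0.33 × 0.15 = 0.0495.
The CYP1A2 pathway (41% of clearance) rises to 4.6× activity: 0.41 × 4.6 = 1.886.
The remaining 12% of clearance is unaffected.
CL_new/CL_old = 0.714 + 0.0495 + 1.886 + 0.12 = 2.7695.
AUC ∝ 1/CL: fold-change = 1 / 2.7695 = 0.361.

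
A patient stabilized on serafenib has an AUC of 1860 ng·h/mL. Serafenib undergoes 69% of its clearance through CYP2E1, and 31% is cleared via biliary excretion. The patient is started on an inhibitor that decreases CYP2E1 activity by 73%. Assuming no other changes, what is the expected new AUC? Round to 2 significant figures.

3.7 × 10³ ng·h/mL

The CYP2E1 pathway (69% of clearance) is reduced to 0.27× activity: 0.69 × 0.27 = 0.1863.
Non-CYP routes (31%) are unchanged.
New clearance relative to baseline: 0.1863 + 0.31 = 0.4963.
With dosing unchanged, AUC scales as 1/CL: 1860 / 0.4963 = 3.7 × 10³ ng·h/mL.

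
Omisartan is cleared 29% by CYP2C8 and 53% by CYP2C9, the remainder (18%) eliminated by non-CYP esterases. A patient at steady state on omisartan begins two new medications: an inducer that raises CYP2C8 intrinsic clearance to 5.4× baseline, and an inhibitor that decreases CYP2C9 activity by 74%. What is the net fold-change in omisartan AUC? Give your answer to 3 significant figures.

The CYP2C8 pathway (29% of clearance) rises to 5.4× activity: 0.29 × 5.4 = 1.566.
The CYP2C9 pathway (53% of clearance) drops to 0.26× activity: 0.53 × 0.26 = 0.1378.
The remaining 18% of clearance is unaffected.
CL_new/CL_old = 1.566 + 0.1378 + 0.18 = 1.8838.
Because AUC varies inversely with clearance, the combined effect is 1 / 1.8838 = 0.531.

0.531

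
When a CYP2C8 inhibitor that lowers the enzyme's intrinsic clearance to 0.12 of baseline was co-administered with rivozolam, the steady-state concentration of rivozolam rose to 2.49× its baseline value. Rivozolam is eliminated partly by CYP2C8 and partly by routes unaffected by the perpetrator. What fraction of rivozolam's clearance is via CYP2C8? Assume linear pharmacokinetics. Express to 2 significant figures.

0.68

Call the CYP2C8 fraction fm. After the interaction, CL_new/CL_old = fm × 0.12 + (1 − fm).
Steady-state concentration ratio = 1 / (new CL fraction), so new CL fraction = 1 / 2.49 = 0.4016.
fm × 0.12 + 1 − fm = 0.4016  ⇒  fm × (0.12 − 1) = −0.5984  ⇒  fm = 0.68.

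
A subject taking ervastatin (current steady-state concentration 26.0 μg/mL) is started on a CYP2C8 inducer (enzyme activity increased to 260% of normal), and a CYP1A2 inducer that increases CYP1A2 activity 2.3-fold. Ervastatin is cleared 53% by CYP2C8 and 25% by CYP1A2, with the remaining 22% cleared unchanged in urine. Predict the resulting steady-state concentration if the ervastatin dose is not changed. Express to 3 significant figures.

The CYP2C8 pathway (53% of clearance) increases to 2.6× activity: 0.53 × 2.6 = 1.378.
The CYP1A2 pathway (25% of clearance) increases to 2.3× activity: 0.25 × 2.3 = 0.575.
Non-CYP routes (22%) are unchanged.
New clearance relative to baseline: 1.378 + 0.575 + 0.22 = 2.173.
Dividing the baseline by the relative clearance: 26.0 / 2.173 = 12.0 μg/mL.

12.0 μg/mL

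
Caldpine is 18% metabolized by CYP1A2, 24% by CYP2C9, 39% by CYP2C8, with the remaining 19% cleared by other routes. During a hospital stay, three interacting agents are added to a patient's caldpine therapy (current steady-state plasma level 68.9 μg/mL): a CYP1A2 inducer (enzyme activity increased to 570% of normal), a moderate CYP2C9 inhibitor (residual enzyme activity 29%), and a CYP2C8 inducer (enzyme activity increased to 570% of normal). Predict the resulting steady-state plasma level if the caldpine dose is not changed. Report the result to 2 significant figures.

CYP1A2: 0.18 × 5.7 = 1.026
CYP2C9: 0.24 × 0.29 = 0.0696
CYP2C8: 0.39 × 5.7 = 2.223
Other: 0.19 (unchanged)
New clearance relative to baseline: 1.026 + 0.0696 + 2.223 + 0.19 = 3.5086.
Steady-state plasma level ∝ 1/CL: new value = 68.9 / 3.5086 = 20 μg/mL.

20 μg/mL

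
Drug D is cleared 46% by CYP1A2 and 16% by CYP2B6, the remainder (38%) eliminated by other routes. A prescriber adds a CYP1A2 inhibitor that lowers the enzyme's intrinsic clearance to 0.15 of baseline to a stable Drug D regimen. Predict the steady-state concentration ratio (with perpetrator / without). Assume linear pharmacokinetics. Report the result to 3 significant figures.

1.64

CYP1A2: 0.46 × 0.15 = 0.069
CYP2B6: 0.16 (unchanged)
Other: 0.38 (unchanged)
CL_new/CL_old = 0.069 + 0.16 + 0.38 = 0.609.
Steady-state concentration is inversely proportional to clearance, so the fold-change is 1 / 0.609 = 1.64.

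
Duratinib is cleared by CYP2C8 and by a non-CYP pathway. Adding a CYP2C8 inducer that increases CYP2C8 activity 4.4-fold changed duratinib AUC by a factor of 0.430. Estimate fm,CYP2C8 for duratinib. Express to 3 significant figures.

0.390

Let x = fm,CYP2C8. Because AUC ∝ 1/CL, relative clearance rose to 1/0.430 = 2.326.
Only the CYP2C8 route changed, so 2.326 = x·4.4 + (1 − x), giving x = 0.390.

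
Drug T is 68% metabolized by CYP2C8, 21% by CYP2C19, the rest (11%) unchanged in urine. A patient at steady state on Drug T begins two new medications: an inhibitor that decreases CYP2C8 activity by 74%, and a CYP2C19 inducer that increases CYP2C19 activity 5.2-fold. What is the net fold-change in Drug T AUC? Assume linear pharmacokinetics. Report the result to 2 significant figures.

0.73

CYP2C8: 0.68 × 0.26 = 0.1768
CYP2C19: 0.21 × 5.2 = 1.092
Other: 0.11 (unchanged)
CL_new/CL_old = 0.1768 + 1.092 + 0.11 = 1.3788.
Net AUC ratio = 1 / 1.3788 = 0.73.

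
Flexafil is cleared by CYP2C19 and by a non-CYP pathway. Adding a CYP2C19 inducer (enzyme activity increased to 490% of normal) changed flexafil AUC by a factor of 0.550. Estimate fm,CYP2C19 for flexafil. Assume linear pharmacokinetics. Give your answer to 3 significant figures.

0.210

CL'/CL = 1 / 0.550 = 1.818
4.9·fm + (1 − fm) = 1.818
fm = (1.818 − 1) / (4.9 − 1) = 0.210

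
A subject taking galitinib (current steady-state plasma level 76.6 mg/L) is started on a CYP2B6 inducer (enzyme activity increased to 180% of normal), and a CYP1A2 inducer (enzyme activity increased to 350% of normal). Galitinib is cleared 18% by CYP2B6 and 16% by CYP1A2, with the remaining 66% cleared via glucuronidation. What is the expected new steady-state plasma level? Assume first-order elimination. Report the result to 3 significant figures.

The CYP2B6 pathway (18% of clearance) is boosted to 1.8× activity: 0.18 × 1.8 = 0.324.
The CYP1A2 pathway (16% of clearance) rises to 3.5× activity: 0.16 × 3.5 = 0.56.
The remaining 66% of clearance is unaffected.
Relative clearance = 0.324 + 0.56 + 0.66 = 1.544.
Steady-state plasma level ∝ 1/CL: new value = 76.6 / 1.544 = 49.6 mg/L.

49.6 mg/L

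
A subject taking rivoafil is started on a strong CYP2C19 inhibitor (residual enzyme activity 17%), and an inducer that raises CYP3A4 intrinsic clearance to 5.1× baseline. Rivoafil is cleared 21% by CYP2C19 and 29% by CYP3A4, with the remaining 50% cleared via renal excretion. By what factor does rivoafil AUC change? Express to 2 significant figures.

0.50

CYP2C19: 0.21 × 0.17 = 0.0357
CYP3A4: 0.29 × 5.1 = 1.479
Other: 0.5 (unchanged)
New clearance relative to baseline: 0.0357 + 1.479 + 0.5 = 2.0147.
Because AUC varies inversely with clearance, the combined effect is 1 / 2.0147 = 0.50.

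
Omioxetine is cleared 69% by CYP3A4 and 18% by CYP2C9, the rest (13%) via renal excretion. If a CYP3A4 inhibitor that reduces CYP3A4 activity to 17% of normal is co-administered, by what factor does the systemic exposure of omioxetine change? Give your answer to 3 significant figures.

2.34

The CYP3A4 pathway (69% of clearance) is reduced to 0.17× activity: 0.69 × 0.17 = 0.1173.
CYP2C9 (18%) and the residual 13% are unaffected.
New clearance relative to baseline: 0.1173 + 0.18 + 0.13 = 0.4273.
Since systemic exposure ∝ 1/CL, the ratio is 1 / 0.4273 = 2.34.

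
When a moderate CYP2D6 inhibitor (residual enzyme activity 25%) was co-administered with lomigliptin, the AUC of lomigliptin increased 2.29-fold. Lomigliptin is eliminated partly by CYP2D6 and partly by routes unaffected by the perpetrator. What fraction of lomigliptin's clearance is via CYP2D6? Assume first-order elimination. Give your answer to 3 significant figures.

Write x for the fraction cleared via CYP2D6. The observed AUC change means clearance fell to 1/2.29 = 0.4367 of baseline.
Setting x·0.25 + (1 − x) = 0.4367 and solving: x = (0.4367 − 1)/(0.25 − 1) = 0.751.

0.751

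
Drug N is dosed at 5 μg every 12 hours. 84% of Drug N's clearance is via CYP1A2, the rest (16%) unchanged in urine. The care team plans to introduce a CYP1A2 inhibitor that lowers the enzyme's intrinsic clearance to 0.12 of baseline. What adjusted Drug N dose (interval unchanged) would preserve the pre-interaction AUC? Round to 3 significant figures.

1.30 μg

The CYP1A2 pathway (84% of clearance) falls to 0.12× activity: 0.84 × 0.12 = 0.1008.
Non-CYP routes (16%) are unchanged.
New clearance relative to baseline: 0.1008 + 0.16 = 0.2608.
Exposure is unchanged when dose changes in proportion to clearance. New dose = 5 μg × 0.2608 = 1.30 μg.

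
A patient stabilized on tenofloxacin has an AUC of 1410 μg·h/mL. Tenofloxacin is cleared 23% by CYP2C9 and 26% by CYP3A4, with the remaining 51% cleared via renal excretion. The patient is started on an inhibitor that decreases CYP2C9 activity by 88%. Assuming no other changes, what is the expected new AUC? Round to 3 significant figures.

1.77 × 10³ μg·h/mL

CYP2C9: 0.23 × 0.12 = 0.0276
CYP3A4: 0.26 (unchanged)
Other: 0.51 (unchanged)
Relative clearance = 0.0276 + 0.26 + 0.51 = 0.7976.
With dosing unchanged, AUC scales as 1/CL: 1410 / 0.7976 = 1.77 × 10³ μg·h/mL.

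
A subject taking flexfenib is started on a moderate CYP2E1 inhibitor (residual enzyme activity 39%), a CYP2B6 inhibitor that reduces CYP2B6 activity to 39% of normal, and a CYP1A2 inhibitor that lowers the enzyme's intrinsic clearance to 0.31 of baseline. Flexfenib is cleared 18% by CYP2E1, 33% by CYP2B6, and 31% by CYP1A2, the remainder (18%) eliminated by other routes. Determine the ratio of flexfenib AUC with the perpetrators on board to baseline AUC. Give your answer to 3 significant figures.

2.11

The CYP2E1 pathway (18% of clearance) falls to 0.39× activity: 0.18 × 0.39 = 0.0702.
The CYP2B6 pathway (33% of clearance) drops to 0.39× activity: 0.33 × 0.39 = 0.1287.
The CYP1A2 pathway (31% of clearance) falls to 0.31× activity: 0.31 × 0.31 = 0.0961.
The remaining 18% of clearance is unaffected.
Relative clearance = 0.0702 + 0.1287 + 0.0961 + 0.18 = 0.475.
AUC ∝ 1/CL: fold-change = 1 / 0.475 = 2.11.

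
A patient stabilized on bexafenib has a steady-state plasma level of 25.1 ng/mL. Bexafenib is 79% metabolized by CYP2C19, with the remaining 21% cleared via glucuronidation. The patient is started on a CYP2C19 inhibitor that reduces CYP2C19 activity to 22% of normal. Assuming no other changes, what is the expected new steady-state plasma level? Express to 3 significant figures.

The CYP2C19 pathway (79% of clearance) falls to 0.22× activity: 0.79 × 0.22 = 0.1738.
The remaining 21% of clearance is unaffected.
CL_new/CL_old = 0.1738 + 0.21 = 0.3838.
New steady-state plasma level = baseline ÷ relative clearance = 25.1 / 0.3838 = 65.4 ng/mL.

65.4 ng/mL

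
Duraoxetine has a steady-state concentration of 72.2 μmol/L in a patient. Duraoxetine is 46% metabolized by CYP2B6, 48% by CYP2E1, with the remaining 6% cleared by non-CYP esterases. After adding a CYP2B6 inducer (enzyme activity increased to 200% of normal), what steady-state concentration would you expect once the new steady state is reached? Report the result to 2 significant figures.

The CYP2B6 pathway (46% of clearance) increases to 2× activity: 0.46 × 2 = 0.92.
CYP2E1 (48%) and the residual 6% are unaffected.
Relative clearance = 0.92 + 0.48 + 0.06 = 1.46.
With dosing unchanged, steady-state concentration scales as 1/CL: 72.2 / 1.46 = 49 μmol/L.

49 μmol/L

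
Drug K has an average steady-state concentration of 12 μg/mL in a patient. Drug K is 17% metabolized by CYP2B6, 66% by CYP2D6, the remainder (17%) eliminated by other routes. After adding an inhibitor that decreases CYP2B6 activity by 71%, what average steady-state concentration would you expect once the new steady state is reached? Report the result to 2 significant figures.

14 μg/mL

CYP2B6: 0.17 × 0.29 = 0.0493
CYP2D6: 0.66 (unchanged)
Other: 0.17 (unchanged)
Relative clearance = 0.0493 + 0.66 + 0.17 = 0.8793.
With dosing unchanged, average steady-state concentration scales as 1/CL: 12 / 0.8793 = 14 μg/mL.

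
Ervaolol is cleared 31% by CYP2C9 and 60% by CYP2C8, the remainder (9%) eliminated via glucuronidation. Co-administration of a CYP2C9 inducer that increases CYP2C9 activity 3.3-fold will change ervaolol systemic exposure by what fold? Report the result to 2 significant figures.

CYP2C9: 0.31 × 3.3 = 1.023
CYP2C8: 0.6 (unchanged)
Other: 0.09 (unchanged)
Relative clearance = 1.023 + 0.6 + 0.09 = 1.713.
Systemic exposure ratio = CL_old/CL_new = 1 / 1.713 = 0.58.

0.58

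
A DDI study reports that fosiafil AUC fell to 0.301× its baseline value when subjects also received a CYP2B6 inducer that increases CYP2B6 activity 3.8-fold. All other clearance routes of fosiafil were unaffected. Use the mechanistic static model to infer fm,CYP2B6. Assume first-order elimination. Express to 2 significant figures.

0.83

Let x = fm,CYP2B6. Because AUC ∝ 1/CL, relative clearance rose to 1/0.301 = 3.322.
Only the CYP2B6 route changed, so 3.322 = x·3.8 + (1 − x), giving x = 0.83.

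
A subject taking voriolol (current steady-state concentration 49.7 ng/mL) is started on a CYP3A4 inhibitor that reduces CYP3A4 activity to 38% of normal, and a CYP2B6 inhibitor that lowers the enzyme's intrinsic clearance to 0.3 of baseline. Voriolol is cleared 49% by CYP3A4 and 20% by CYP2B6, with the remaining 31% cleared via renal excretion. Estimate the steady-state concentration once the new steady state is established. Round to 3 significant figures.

89.4 ng/mL

The CYP3A4 pathway (49% of clearance) is reduced to 0.38× activity: 0.49 × 0.38 = 0.1862.
The CYP2B6 pathway (20% of clearance) drops to 0.3× activity: 0.2 × 0.3 = 0.06.
The remaining 31% of clearance is unaffected.
Relative clearance = 0.1862 + 0.06 + 0.31 = 0.5562.
New steady-state concentration = 49.7 / 0.5562 = 89.4 ng/mL (concentration scales inversely with clearance).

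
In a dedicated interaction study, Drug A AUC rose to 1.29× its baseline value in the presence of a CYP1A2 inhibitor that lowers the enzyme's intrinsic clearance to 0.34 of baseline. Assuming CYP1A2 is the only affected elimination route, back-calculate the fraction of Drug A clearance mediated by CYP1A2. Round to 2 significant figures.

0.34

CL'/CL = 1 / 1.29 = 0.7752
0.34·fm + (1 − fm) = 0.7752
fm = (0.7752 − 1) / (0.34 − 1) = 0.34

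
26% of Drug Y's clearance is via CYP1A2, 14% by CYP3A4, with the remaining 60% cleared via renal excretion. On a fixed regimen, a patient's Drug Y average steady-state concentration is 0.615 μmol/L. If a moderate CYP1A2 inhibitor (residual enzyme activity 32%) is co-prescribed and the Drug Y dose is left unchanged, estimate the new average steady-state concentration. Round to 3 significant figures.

CYP1A2: 0.26 × 0.32 = 0.0832
CYP3A4: 0.14 (unchanged)
Other: 0.6 (unchanged)
CL_new/CL_old = 0.0832 + 0.14 + 0.6 = 0.8232.
Average steady-state concentration ∝ 1/CL, so new value = 0.615 / 0.8232 = 0.747 μmol/L.

0.747 μmol/L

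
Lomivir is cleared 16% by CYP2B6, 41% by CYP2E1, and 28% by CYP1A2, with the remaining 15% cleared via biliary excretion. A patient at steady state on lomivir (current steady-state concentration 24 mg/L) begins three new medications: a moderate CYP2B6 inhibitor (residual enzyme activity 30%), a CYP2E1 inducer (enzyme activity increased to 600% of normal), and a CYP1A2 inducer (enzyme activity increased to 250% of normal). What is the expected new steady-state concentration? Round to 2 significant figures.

The CYP2B6 pathway (16% of clearance) is reduced to 0.3× activity: 0.16 × 0.3 = 0.048.
The CYP2E1 pathway (41% of clearance) is boosted to 6× activity: 0.41 × 6 = 2.46.
The CYP1A2 pathway (28% of clearance) rises to 2.5× activity: 0.28 × 2.5 = 0.7.
The remaining 15% of clearance is unaffected.
Relative clearance = 0.048 + 2.46 + 0.7 + 0.15 = 3.358.
Steady-state concentration ∝ 1/CL: new value = 24 / 3.358 = 7.1 mg/L.

7.1 mg/L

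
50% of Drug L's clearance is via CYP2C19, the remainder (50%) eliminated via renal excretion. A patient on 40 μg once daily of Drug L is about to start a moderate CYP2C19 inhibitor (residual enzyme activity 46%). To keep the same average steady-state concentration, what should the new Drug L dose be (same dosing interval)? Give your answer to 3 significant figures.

The CYP2C19 pathway (50% of clearance) is reduced to 0.46× activity: 0.5 × 0.46 = 0.23.
The remaining 50% of clearance is unaffected.
Relative clearance = 0.23 + 0.5 = 0.73.
To maintain the same steady-state level, dose must scale with clearance: new dose = 40 × 0.73 = 29.2 μg.

29.2 μg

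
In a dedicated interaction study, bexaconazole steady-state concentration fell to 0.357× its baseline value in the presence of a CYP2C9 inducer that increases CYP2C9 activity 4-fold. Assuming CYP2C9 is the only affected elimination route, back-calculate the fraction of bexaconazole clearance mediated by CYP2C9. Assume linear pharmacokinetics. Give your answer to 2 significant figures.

Write x for the fraction cleared via CYP2C9. The observed steady-state concentration change means clearance rose to 1/0.357 = 2.801 of baseline.
Only the CYP2C9 route changed, so 2.801 = x·4 + (1 − x), giving x = 0.60.

0.60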